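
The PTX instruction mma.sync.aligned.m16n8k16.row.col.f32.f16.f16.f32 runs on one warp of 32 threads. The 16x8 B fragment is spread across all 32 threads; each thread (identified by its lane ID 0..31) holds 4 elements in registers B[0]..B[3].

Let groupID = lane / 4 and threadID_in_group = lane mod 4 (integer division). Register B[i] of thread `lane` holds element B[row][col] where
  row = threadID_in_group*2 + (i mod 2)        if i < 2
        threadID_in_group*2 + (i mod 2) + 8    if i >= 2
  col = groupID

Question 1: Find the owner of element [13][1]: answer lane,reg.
6,3

c: 1->gid=1  r: 13->r8=1,tid=2,i&1=1
L=1*4+2=6  i=1*2+1=3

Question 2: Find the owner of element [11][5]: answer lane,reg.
c:5=>grp=5  r:11=>rB=1,tig=1,lo=1
L=5*4+1=21  i=1*2+1=3

21,3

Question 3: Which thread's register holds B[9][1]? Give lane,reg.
4,3

c: 1->gid=1  r: 9->r8=1,tid=0,i&1=1
L=1*4+0=4  i=1*2+1=3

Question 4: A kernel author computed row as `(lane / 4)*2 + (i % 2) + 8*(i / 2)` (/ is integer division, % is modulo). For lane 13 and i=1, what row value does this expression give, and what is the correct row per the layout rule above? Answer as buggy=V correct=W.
buggy=7 correct=3

`(lane / 4)*2 + (i % 2) + 8*(i / 2)`[13,1]→7
lane 13: G=3 (13/4), T=1 (13%4)
i=1: r=1*2+1+0=3, c=G=3
row: 7 vs 3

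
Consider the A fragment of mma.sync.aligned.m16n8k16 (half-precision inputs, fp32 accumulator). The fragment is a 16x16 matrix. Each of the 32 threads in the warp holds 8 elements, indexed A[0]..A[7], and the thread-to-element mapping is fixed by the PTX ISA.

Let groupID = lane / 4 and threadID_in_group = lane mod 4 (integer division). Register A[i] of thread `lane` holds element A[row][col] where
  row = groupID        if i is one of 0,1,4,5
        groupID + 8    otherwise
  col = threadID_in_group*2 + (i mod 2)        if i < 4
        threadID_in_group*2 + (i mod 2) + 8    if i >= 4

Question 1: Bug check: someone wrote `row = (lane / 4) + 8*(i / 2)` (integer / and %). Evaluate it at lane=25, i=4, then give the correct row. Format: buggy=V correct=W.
`(lane / 4) + 8*(i / 2)`[25,4]->22
lane 25: g=6 (25/4), t=1 (25%4)
i=4: r=6+0=6, c=1*2+0+8=10
row: 22 vs 6

buggy=22 correct=6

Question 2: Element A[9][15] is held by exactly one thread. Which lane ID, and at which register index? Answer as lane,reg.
r=9→G=1,rhi=1  c=15→chi=1,T=3,p=1
L=1*4+3=7  i=1*4+1*2+1=7

7,7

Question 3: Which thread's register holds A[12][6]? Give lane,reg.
r=12→G=4,rhi=1  c=6→chi=0,T=3,p=0
L=4*4+3=19  i=0*4+1*2+0=2

19,2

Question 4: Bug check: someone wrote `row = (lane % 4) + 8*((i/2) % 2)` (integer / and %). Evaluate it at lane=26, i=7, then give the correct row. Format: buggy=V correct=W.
buggy=10 correct=14

`(lane % 4) + 8*((i/2) % 2)`[26,7]⇒10
lane 26: gr=6 (26/4), th=2 (26%4)
i=7: r=6+8=14, c=2*2+1+8=13
row: 10 vs 14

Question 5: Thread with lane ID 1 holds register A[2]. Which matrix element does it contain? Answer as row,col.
8,2

lane 1: gr=0 (1/4), th=1 (1%4)
i=2: r=0+8=8, c=1*2+0+0=2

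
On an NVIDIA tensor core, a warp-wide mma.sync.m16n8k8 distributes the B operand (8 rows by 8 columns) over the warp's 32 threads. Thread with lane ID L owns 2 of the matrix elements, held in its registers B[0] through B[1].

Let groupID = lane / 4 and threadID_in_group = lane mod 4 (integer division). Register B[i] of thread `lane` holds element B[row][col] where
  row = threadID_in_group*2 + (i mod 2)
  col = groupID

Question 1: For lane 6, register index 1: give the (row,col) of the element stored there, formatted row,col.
lane 6: gid=1 (6/4), tid=2 (6%4)
i=1: r=2*2+1=5, c=gid=1

5,1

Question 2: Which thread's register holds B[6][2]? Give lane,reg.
c: 2->gid=2  r: 6->tid=3,i&1=0
L=2*4+3=11  i=0=0

11,0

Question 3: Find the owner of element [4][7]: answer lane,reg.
c:7=>grp=7  r:4=>tig=2,lo=0
L=7*4+2=30  i=0=0

30,0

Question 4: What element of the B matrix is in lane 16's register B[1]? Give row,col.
1,4

lane 16: gr=4 (16/4), th=0 (16%4)
i=1: r=0*2+1=1, c=gr=4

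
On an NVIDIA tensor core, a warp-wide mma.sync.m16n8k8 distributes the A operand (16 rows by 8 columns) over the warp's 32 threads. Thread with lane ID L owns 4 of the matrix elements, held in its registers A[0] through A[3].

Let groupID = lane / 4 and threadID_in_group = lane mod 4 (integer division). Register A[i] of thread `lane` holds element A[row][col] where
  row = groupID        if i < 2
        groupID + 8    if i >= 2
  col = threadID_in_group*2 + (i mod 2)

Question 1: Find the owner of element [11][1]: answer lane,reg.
r: 11->gid=3,r8=1  c: 1->tid=0,i&1=1
L=3*4+0=12  i=1*2+1=3

12,3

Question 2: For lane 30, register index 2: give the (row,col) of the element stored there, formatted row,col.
30: g=7,t=2
[2] (7+8,2*2+0) = (15,4)

15,4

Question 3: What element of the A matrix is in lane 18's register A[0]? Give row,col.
lane 18->18/4=4, 18 mod 4=2
i=0  r:4+0->4  c:2·2+0->4

4,4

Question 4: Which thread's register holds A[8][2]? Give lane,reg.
1,2

r:8=>grp=0,rB=1  c:2=>tig=1,lo=0
L=0*4+1=1  i=1*2+0=2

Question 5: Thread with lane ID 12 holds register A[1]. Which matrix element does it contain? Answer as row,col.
3,1

L=12=>grp=12>>2=3, tig=12&3=0
[1]=>row 3+0=3  col 0·2+1=1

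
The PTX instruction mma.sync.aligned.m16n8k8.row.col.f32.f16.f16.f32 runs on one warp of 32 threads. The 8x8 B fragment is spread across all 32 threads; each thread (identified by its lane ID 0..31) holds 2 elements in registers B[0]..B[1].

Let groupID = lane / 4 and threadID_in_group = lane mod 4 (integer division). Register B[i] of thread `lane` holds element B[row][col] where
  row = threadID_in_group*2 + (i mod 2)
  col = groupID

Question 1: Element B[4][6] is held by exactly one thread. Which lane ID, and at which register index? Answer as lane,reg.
26,0

c=6->g=6  r=4->t=2,b0=0
L=6*4+2=26  i=0=0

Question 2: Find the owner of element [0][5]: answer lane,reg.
c:5=>grp=5  r:0=>tig=0,lo=0
L=5*4+0=20  i=0=0

20,0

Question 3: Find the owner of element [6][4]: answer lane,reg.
c: 4->gid=4  r: 6->tid=3,i&1=0
L=4*4+3=19  i=0=0

19,0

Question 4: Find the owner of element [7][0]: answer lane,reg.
c=0->g=0  r=7->t=3,b0=1
L=0*4+3=3  i=1=1

3,1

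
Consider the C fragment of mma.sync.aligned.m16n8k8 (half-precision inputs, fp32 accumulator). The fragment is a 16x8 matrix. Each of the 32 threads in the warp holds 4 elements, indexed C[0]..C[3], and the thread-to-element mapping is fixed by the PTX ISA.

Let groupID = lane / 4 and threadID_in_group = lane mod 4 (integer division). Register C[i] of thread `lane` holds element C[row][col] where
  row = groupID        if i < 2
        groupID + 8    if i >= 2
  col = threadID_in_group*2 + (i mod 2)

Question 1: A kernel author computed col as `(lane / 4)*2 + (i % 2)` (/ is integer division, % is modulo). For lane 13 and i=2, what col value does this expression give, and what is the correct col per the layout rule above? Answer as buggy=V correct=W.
buggy=6 correct=2

`(lane / 4)*2 + (i % 2)`[13,2]⇒6
L=13⇒gr=13>>2=3, th=13&3=1
[2]⇒row 3+8=11  col 1·2+0=2
col: 6 vs 2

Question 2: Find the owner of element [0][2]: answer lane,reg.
1,0

r=0->g=0,rb=0  c=2->t=1,b0=0
L=0*4+1=1  i=0*2+0=0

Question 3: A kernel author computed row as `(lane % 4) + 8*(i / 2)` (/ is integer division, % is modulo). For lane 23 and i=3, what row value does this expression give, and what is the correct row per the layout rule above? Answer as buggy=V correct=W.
`(lane % 4) + 8*(i / 2)`[23,3]->11
lane 23: gid=5 (23/4), tid=3 (23%4)
i=3: r=5+8=13, c=3*2+1=7
row: 11 vs 13

buggy=11 correct=13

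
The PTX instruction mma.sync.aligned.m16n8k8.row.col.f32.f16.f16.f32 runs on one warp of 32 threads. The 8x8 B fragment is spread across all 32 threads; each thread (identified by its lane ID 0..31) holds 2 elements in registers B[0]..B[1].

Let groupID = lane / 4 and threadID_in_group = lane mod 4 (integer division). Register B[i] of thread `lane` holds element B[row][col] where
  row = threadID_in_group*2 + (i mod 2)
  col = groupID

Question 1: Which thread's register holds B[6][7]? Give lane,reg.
31,0

c=7⇒gr=7  r=6⇒th=3,odd=0
L=7*4+3=31  i=0=0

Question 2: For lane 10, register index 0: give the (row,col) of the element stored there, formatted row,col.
4,2

10: gid=2,tid=2
[0] (2*2+0,2) = (4,2)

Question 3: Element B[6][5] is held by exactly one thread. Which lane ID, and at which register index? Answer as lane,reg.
c: 5->gid=5  r: 6->tid=3,i&1=0
L=5*4+3=23  i=0=0

23,0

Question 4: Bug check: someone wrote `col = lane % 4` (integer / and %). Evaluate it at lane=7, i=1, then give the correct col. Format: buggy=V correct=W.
buggy=3 correct=1

`lane % 4`[7,1]→3
7: G=1,T=3
[1] (3*2+1,1) = (7,1)
col: 3 vs 1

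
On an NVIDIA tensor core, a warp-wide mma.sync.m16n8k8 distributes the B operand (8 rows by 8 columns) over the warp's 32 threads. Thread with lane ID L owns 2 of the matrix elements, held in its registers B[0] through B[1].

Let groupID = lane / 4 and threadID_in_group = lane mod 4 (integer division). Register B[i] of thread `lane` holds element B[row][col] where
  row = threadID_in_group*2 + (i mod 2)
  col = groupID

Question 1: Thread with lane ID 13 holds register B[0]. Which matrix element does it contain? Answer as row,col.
13: grp=3,tig=1
[0] (1*2+0,3) = (2,3)

2,3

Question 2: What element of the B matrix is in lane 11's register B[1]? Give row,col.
7,2

L=11→G=11>>2=2, T=11&3=3
[1]→row 3·2+1=7  col G=2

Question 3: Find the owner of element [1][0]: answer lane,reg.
c=0⇒gr=0  r=1⇒th=0,odd=1
L=0*4+0=0  i=1=1

0,1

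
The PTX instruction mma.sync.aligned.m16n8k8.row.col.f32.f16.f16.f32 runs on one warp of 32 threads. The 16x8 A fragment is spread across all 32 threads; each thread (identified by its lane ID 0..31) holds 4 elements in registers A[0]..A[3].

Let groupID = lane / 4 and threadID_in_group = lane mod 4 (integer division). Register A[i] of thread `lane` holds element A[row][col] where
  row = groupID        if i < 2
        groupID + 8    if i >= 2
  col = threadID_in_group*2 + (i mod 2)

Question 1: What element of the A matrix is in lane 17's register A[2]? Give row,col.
12,2

lane 17⇒17/4=4, 17 mod 4=1
i=2  r:4+8⇒12  c:2·1+0⇒2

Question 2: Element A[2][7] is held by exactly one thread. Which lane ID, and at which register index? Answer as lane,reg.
11,1

r: 2->gid=2,r8=0  c: 7->tid=3,i&1=1
L=2*4+3=11  i=0*2+1=1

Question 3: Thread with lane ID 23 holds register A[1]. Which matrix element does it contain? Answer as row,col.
5,7

L=23->gid=23>>2=5, tid=23&3=3
[1]->row 5+0=5  col 3·2+1=7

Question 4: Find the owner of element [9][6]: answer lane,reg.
r:9=>grp=1,rB=1  c:6=>tig=3,lo=0
L=1*4+3=7  i=1*2+0=2

7,2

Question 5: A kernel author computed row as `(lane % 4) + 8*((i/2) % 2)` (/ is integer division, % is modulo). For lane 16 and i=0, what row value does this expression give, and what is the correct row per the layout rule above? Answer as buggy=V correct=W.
buggy=0 correct=4

`(lane % 4) + 8*((i/2) % 2)`[16,0]→0
lane 16: G=4 (16/4), T=0 (16%4)
i=0: r=4+0=4, c=0*2+0=0
row: 0 vs 4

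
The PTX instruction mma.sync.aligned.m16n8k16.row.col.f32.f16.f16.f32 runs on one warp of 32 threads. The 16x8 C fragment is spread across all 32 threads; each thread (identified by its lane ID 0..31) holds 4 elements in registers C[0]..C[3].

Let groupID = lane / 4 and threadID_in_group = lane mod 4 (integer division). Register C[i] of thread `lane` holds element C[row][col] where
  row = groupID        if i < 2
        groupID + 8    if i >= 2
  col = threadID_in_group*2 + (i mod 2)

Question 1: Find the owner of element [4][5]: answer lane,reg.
r=4->g=4,rb=0  c=5->t=2,b0=1
L=4*4+2=18  i=0*2+1=1

18,1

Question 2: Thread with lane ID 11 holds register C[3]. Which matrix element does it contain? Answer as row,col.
10,7

lane 11: g=2 (11/4), t=3 (11%4)
i=3: r=2+8=10, c=3*2+1=7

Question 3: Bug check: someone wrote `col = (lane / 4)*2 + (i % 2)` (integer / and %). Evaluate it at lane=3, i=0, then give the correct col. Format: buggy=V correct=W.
buggy=0 correct=6

`(lane / 4)*2 + (i % 2)`[3,0]->0
L=3->g=3>>2=0, t=3&3=3
[0]->row 0+0=0  col 3·2+0=6
col: 0 vs 6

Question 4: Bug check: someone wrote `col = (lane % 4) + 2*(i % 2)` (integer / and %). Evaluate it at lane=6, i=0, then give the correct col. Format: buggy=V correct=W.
`(lane % 4) + 2*(i % 2)`[6,0]->2
lane 6->6/4=1, 6 mod 4=2
i=0  r:1+0->1  c:2·2+0->4
col: 2 vs 4

buggy=2 correct=4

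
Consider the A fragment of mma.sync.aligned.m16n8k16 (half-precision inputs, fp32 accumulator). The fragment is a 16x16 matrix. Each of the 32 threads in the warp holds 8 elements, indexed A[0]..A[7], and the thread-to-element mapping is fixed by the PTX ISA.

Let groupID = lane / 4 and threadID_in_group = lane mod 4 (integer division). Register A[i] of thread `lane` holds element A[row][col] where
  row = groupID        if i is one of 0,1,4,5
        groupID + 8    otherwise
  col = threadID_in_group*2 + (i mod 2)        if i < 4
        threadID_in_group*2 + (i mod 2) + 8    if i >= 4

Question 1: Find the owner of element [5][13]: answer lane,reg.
22,5

r:5=>grp=5,rB=0  c:13=>cB=1,tig=2,lo=1
L=5*4+2=22  i=1*4+0*2+1=5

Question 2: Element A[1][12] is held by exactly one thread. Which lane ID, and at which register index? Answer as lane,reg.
r:1=>grp=1,rB=0  c:12=>cB=1,tig=2,lo=0
L=1*4+2=6  i=1*4+0*2+0=4

6,4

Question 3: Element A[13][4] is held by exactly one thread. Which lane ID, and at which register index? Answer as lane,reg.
22,2

r: 13->gid=5,r8=1  c: 4->c8=0,tid=2,i&1=0
L=5*4+2=22  i=0*4+1*2+0=2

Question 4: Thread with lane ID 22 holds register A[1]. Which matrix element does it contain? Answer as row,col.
lane 22→22/4=5, 22 mod 4=2
i=1  r:5+0→5  c:2·2+1+0→5

5,5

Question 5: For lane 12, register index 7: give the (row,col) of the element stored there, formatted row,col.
12: gr=3,th=0
[7] (3+8,0*2+1+8) = (11,9)

11,9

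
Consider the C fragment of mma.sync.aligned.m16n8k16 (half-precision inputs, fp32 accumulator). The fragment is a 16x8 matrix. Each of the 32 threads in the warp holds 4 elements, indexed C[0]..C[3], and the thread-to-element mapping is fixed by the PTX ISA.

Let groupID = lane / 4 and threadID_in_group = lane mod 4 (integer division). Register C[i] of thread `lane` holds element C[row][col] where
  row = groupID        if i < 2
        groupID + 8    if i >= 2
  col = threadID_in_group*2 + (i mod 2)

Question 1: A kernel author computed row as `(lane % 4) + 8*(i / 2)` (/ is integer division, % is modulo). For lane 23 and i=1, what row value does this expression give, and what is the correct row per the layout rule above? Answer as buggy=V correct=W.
buggy=3 correct=5

`(lane % 4) + 8*(i / 2)`[23,1]→3
23: G=5,T=3
[1] (5+0,3*2+1) = (5,7)
row: 3 vs 5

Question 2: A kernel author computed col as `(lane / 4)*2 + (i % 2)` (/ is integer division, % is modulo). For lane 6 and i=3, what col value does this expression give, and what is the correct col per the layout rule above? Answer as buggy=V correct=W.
`(lane / 4)*2 + (i % 2)`[6,3]⇒3
lane 6⇒6/4=1, 6 mod 4=2
i=3  r:1+8⇒9  c:2·2+1⇒5
col: 3 vs 5

buggy=3 correct=5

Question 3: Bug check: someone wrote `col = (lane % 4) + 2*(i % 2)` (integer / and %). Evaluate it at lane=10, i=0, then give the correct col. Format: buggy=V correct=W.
`(lane % 4) + 2*(i % 2)`[10,0]=>2
lane 10: grp=2 (10/4), tig=2 (10%4)
i=0: r=2+0=2, c=2*2+0=4
col: 2 vs 4

buggy=2 correct=4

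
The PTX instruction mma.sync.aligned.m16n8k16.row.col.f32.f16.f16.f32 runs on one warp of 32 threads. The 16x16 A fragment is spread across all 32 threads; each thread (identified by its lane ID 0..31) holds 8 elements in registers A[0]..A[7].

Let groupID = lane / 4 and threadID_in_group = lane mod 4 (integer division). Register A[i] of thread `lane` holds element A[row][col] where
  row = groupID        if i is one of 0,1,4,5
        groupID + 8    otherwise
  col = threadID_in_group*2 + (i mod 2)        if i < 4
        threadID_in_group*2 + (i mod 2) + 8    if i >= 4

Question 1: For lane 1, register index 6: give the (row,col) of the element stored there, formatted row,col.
8,10

1: gr=0,th=1
[6] (0+8,1*2+0+8) = (8,10)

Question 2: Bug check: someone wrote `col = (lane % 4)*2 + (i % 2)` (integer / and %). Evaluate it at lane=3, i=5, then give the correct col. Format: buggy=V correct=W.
`(lane % 4)*2 + (i % 2)`[3,5]⇒7
3: gr=0,th=3
[5] (0+0,3*2+1+8) = (0,15)
col: 7 vs 15

buggy=7 correct=15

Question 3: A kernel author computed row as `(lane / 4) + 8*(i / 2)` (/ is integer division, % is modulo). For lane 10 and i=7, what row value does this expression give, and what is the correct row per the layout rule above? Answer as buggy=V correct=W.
buggy=26 correct=10

`(lane / 4) + 8*(i / 2)`[10,7]->26
10: g=2,t=2
[7] (2+8,2*2+1+8) = (10,13)
row: 26 vs 10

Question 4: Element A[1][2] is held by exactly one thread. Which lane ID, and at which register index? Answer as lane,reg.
5,0

r: 1->gid=1,r8=0  c: 2->c8=0,tid=1,i&1=0
L=1*4+1=5  i=0*4+0*2+0=0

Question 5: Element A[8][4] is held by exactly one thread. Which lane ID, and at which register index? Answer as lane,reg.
r=8⇒gr=0,Rb=1  c=4⇒Cb=0,th=2,odd=0
L=0*4+2=2  i=0*4+1*2+0=2

2,2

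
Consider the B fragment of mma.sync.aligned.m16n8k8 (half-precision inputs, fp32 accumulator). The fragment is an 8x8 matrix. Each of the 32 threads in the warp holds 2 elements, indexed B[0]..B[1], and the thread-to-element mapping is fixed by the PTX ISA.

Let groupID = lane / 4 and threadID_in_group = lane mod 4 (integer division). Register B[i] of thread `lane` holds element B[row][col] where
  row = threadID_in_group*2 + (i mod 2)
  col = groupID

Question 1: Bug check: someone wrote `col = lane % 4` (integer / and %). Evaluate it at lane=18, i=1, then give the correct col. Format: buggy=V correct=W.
buggy=2 correct=4

`lane % 4`[18,1]→2
lane 18→18/4=4, 18 mod 4=2
i=1  r:2·2+1→5  c:4
col: 2 vs 4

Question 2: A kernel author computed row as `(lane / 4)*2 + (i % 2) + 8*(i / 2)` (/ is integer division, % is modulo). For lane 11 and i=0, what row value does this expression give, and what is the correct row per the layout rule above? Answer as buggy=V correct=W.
`(lane / 4)*2 + (i % 2) + 8*(i / 2)`[11,0]⇒4
11: gr=2,th=3
[0] (3*2+0,2) = (6,2)
row: 4 vs 6

buggy=4 correct=6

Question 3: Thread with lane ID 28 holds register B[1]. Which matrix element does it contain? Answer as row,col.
lane 28: g=7 (28/4), t=0 (28%4)
i=1: r=0*2+1=1, c=g=7

1,7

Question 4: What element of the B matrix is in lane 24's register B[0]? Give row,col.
0,6

24: grp=6,tig=0
[0] (0*2+0,6) = (0,6)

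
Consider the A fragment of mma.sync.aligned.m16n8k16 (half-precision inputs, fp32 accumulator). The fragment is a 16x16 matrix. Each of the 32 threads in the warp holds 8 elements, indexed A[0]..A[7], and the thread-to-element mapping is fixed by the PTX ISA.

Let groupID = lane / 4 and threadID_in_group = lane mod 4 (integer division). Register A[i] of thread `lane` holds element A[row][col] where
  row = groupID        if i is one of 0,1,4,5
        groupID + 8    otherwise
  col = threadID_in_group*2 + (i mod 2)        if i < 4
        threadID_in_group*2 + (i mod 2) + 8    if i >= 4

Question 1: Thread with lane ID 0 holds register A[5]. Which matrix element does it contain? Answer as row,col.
lane 0: grp=0 (0/4), tig=0 (0%4)
i=5: r=0+0=0, c=0*2+1+8=9

0,9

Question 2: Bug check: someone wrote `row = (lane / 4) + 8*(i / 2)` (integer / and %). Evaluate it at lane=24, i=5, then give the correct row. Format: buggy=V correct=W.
buggy=22 correct=6

`(lane / 4) + 8*(i / 2)`[24,5]⇒22
lane 24⇒24/4=6, 24 mod 4=0
i=5  r:6+0⇒6  c:2·0+1+8⇒9
row: 22 vs 6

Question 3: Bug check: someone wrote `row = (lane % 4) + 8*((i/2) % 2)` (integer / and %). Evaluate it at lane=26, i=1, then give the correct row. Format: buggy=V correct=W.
buggy=2 correct=6

`(lane % 4) + 8*((i/2) % 2)`[26,1]->2
L=26->g=26>>2=6, t=26&3=2
[1]->row 6+0=6  col 2·2+1+0=5
row: 2 vs 6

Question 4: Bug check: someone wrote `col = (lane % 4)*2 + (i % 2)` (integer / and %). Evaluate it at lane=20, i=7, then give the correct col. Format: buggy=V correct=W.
buggy=1 correct=9

`(lane % 4)*2 + (i % 2)`[20,7]→1
L=20→G=20>>2=5, T=20&3=0
[7]→row 5+8=13  col 0·2+1+8=9
col: 1 vs 9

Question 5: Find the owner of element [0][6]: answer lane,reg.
3,0

r=0⇒gr=0,Rb=0  c=6⇒Cb=0,th=3,odd=0
L=0*4+3=3  i=0*4+0*2+0=0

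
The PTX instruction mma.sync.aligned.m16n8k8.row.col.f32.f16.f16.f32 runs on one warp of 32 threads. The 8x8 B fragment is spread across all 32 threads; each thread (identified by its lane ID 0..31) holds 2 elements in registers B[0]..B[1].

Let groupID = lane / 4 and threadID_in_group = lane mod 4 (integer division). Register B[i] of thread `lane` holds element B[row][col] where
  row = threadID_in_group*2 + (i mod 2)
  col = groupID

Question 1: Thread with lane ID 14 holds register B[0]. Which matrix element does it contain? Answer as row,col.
L=14->gid=14>>2=3, tid=14&3=2
[0]->row 2·2+0=4  col gid=3

4,3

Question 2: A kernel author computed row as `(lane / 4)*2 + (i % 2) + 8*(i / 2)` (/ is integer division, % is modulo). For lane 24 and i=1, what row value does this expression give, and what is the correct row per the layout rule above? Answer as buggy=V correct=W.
buggy=13 correct=1

`(lane / 4)*2 + (i % 2) + 8*(i / 2)`[24,1]->13
lane 24->24/4=6, 24 mod 4=0
i=1  r:2·0+1->1  c:6
row: 13 vs 1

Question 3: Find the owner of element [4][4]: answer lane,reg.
18,0

c=4→G=4  r=4→T=2,p=0
L=4*4+2=18  i=0=0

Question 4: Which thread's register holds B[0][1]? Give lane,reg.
c:1=>grp=1  r:0=>tig=0,lo=0
L=1*4+0=4  i=0=0

4,0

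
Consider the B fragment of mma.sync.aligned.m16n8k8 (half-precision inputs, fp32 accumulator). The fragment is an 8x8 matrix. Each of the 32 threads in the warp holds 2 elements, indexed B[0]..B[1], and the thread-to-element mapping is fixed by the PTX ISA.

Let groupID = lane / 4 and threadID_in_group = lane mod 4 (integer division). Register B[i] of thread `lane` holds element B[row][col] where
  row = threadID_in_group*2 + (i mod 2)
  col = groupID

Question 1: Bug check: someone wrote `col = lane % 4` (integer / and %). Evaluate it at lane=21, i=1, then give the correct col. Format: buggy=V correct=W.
buggy=1 correct=5

`lane % 4`[21,1]->1
L=21->gid=21>>2=5, tid=21&3=1
[1]->row 1·2+1=3  col gid=5
col: 1 vs 5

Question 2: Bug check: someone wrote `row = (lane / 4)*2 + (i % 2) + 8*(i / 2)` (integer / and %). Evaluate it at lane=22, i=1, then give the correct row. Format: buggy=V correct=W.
buggy=11 correct=5

`(lane / 4)*2 + (i % 2) + 8*(i / 2)`[22,1]⇒11
lane 22: gr=5 (22/4), th=2 (22%4)
i=1: r=2*2+1=5, c=gr=5
row: 11 vs 5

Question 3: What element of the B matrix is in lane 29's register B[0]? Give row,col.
2,7

L=29->gid=29>>2=7, tid=29&3=1
[0]->row 1·2+0=2  col gid=7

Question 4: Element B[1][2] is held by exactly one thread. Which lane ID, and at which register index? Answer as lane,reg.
8,1

c:2=>grp=2  r:1=>tig=0,lo=1
L=2*4+0=8  i=1=1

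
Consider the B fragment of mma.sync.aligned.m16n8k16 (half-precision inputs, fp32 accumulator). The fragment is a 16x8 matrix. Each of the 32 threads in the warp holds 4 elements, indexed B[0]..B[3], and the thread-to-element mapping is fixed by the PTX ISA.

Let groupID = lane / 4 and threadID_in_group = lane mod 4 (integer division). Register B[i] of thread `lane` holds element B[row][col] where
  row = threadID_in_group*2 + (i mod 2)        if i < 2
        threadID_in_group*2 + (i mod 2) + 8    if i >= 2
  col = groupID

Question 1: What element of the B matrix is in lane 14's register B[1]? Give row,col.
14: g=3,t=2
[1] (2*2+1+0,3) = (5,3)

5,3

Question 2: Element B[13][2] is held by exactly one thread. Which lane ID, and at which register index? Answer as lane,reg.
10,3

c=2->g=2  r=13->rb=1,t=2,b0=1
L=2*4+2=10  i=1*2+1=3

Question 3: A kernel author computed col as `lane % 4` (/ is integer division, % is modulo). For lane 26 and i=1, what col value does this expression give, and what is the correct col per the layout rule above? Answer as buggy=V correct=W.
`lane % 4`[26,1]→2
lane 26: G=6 (26/4), T=2 (26%4)
i=1: r=2*2+1+0=5, c=G=6
col: 2 vs 6

buggy=2 correct=6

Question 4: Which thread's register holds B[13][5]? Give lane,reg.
c: 5->gid=5  r: 13->r8=1,tid=2,i&1=1
L=5*4+2=22  i=1*2+1=3

22,3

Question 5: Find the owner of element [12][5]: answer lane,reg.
c:5=>grp=5  r:12=>rB=1,tig=2,lo=0
L=5*4+2=22  i=1*2+0=2

22,2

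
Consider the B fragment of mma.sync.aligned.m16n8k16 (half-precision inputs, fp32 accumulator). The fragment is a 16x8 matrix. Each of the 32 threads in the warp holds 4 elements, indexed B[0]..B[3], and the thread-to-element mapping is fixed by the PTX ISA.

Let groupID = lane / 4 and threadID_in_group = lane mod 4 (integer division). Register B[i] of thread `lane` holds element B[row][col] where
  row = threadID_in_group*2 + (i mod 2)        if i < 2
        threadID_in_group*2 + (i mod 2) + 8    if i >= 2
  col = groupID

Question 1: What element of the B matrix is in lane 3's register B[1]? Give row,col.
L=3->g=3>>2=0, t=3&3=3
[1]->row 3·2+1+0=7  col g=0

7,0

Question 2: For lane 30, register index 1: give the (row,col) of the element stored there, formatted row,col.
5,7

30: gr=7,th=2
[1] (2*2+1+0,7) = (5,7)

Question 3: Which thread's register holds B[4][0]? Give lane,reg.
2,0

c:0=>grp=0  r:4=>rB=0,tig=2,lo=0
L=0*4+2=2  i=0*2+0=0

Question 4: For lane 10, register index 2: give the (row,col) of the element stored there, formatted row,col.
10: gid=2,tid=2
[2] (2*2+0+8,2) = (12,2)

12,2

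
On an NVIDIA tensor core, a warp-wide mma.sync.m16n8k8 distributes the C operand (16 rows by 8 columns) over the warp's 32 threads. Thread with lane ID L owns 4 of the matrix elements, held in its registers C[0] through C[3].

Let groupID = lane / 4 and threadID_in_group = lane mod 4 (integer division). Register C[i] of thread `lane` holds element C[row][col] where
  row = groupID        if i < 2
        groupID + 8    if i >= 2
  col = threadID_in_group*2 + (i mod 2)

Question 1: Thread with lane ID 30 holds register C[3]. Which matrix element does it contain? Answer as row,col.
15,5

L=30⇒gr=30>>2=7, th=30&3=2
[3]⇒row 7+8=15  col 2·2+1=5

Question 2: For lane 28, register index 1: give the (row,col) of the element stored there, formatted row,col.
7,1

L=28->gid=28>>2=7, tid=28&3=0
[1]->row 7+0=7  col 0·2+1=1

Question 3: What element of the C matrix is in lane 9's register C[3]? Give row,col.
9: grp=2,tig=1
[3] (2+8,1*2+1) = (10,3)

10,3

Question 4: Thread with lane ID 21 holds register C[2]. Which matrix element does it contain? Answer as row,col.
lane 21->21/4=5, 21 mod 4=1
i=2  r:5+8->13  c:2·1+0->2

13,2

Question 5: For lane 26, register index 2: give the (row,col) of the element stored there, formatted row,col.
14,4

lane 26→26/4=6, 26 mod 4=2
i=2  r:6+8→14  c:2·2+0→4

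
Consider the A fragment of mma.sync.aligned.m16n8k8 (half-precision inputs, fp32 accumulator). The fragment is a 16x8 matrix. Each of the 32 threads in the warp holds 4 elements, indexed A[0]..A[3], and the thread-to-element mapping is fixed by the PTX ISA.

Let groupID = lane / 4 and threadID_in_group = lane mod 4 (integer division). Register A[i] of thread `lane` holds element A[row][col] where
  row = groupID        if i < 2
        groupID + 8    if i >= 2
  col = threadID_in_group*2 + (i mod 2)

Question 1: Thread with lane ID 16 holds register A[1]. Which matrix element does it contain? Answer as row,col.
4,1

lane 16: gid=4 (16/4), tid=0 (16%4)
i=1: r=4+0=4, c=0*2+1=1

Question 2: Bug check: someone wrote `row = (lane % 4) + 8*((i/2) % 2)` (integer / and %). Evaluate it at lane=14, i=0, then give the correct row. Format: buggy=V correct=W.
buggy=2 correct=3

`(lane % 4) + 8*((i/2) % 2)`[14,0]->2
lane 14: gid=3 (14/4), tid=2 (14%4)
i=0: r=3+0=3, c=2*2+0=4
row: 2 vs 3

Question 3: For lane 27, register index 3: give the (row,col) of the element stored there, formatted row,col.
14,7

lane 27->27/4=6, 27 mod 4=3
i=3  r:6+8->14  c:2·3+1->7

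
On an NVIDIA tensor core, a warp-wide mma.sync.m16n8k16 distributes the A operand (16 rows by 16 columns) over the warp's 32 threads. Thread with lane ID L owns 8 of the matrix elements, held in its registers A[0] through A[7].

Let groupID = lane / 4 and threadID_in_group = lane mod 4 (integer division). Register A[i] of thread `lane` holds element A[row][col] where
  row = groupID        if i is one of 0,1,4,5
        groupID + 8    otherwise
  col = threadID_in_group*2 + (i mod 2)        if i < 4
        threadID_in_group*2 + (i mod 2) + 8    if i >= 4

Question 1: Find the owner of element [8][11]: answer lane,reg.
r=8⇒gr=0,Rb=1  c=11⇒Cb=1,th=1,odd=1
L=0*4+1=1  i=1*4+1*2+1=7

1,7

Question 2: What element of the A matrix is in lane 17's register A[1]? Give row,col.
4,3

17: gr=4,th=1
[1] (4+0,1*2+1+0) = (4,3)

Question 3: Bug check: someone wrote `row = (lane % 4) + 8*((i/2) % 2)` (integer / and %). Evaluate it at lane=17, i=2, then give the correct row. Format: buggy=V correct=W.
buggy=9 correct=12

`(lane % 4) + 8*((i/2) % 2)`[17,2]⇒9
lane 17: gr=4 (17/4), th=1 (17%4)
i=2: r=4+8=12, c=1*2+0+0=2
row: 9 vs 12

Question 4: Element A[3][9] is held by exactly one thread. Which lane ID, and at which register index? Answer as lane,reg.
12,5

r=3⇒gr=3,Rb=0  c=9⇒Cb=1,th=0,odd=1
L=3*4+0=12  i=1*4+0*2+1=5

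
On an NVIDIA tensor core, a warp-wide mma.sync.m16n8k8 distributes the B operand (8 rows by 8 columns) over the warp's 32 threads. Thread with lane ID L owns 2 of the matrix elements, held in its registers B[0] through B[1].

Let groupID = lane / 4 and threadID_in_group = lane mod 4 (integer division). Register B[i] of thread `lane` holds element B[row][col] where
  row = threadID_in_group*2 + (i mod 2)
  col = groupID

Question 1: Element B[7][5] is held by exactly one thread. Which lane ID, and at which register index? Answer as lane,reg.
c=5→G=5  r=7→T=3,p=1
L=5*4+3=23  i=1=1

23,1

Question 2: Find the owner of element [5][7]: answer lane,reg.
c=7→G=7  r=5→T=2,p=1
L=7*4+2=30  i=1=1

30,1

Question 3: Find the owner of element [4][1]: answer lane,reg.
6,0

c: 1->gid=1  r: 4->tid=2,i&1=0
L=1*4+2=6  i=0=0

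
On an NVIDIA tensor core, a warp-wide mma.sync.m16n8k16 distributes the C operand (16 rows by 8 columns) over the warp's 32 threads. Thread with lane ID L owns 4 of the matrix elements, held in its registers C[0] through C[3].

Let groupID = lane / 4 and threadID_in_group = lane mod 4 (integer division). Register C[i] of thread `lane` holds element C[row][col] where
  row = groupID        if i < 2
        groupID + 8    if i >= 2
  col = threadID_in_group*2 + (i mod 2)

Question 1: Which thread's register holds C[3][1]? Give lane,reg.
12,1

r:3=>grp=3,rB=0  c:1=>tig=0,lo=1
L=3*4+0=12  i=0*2+1=1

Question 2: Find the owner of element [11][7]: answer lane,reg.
15,3

r:11=>grp=3,rB=1  c:7=>tig=3,lo=1
L=3*4+3=15  i=1*2+1=3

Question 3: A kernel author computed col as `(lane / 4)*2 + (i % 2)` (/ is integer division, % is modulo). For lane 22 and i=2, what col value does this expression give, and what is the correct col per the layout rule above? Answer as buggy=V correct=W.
buggy=10 correct=4

`(lane / 4)*2 + (i % 2)`[22,2]⇒10
lane 22: gr=5 (22/4), th=2 (22%4)
i=2: r=5+8=13, c=2*2+0=4
col: 10 vs 4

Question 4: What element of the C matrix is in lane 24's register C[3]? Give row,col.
14,1

24: gid=6,tid=0
[3] (6+8,0*2+1) = (14,1)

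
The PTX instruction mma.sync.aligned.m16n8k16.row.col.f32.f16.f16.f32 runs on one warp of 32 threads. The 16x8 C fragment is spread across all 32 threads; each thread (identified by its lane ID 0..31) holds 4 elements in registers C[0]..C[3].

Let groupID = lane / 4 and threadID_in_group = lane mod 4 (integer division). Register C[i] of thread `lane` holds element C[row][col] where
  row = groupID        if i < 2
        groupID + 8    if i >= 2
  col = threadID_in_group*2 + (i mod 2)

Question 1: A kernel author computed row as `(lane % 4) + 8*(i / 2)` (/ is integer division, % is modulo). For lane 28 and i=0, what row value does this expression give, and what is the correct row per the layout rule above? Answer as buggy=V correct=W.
`(lane % 4) + 8*(i / 2)`[28,0]->0
lane 28: gid=7 (28/4), tid=0 (28%4)
i=0: r=7+0=7, c=0*2+0=0
row: 0 vs 7

buggy=0 correct=7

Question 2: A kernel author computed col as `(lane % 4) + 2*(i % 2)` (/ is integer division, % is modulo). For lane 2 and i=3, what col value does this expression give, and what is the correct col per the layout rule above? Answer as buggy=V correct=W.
`(lane % 4) + 2*(i % 2)`[2,3]→4
L=2→G=2>>2=0, T=2&3=2
[3]→row 0+8=8  col 2·2+1=5
col: 4 vs 5

buggy=4 correct=5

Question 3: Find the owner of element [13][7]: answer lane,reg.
r:13=>grp=5,rB=1  c:7=>tig=3,lo=1
L=5*4+3=23  i=1*2+1=3

23,3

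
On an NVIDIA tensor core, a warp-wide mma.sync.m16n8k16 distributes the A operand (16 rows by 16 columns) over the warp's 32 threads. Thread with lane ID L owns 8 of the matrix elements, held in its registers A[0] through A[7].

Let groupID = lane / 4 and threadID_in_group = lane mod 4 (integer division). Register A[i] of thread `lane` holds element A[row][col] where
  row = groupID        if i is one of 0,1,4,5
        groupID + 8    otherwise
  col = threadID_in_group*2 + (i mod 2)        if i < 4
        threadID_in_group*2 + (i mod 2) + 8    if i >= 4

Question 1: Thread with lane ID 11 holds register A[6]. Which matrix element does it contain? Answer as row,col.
10,14

L=11=>grp=11>>2=2, tig=11&3=3
[6]=>row 2+8=10  col 3·2+0+8=14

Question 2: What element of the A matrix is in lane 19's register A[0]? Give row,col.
lane 19→19/4=4, 19 mod 4=3
i=0  r:4+0→4  c:2·3+0+0→6

4,6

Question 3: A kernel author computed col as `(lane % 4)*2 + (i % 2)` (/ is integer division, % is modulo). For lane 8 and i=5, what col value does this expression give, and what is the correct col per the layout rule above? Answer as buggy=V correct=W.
buggy=1 correct=9

`(lane % 4)*2 + (i % 2)`[8,5]=>1
8: grp=2,tig=0
[5] (2+0,0*2+1+8) = (2,9)
col: 1 vs 9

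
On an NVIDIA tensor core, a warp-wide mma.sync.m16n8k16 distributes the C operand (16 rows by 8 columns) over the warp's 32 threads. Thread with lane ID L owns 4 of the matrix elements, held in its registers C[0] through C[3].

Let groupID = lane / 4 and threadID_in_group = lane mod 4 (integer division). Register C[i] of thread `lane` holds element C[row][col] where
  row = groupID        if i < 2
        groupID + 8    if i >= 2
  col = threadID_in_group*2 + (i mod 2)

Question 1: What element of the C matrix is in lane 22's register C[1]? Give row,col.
5,5

22: gid=5,tid=2
[1] (5+0,2*2+1) = (5,5)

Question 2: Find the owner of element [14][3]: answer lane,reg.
r=14→G=6,rhi=1  c=3→T=1,p=1
L=6*4+1=25  i=1*2+1=3

25,3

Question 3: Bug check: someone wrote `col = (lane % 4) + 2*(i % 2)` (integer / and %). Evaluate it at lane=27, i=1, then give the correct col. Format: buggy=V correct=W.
`(lane % 4) + 2*(i % 2)`[27,1]⇒5
27: gr=6,th=3
[1] (6+0,3*2+1) = (6,7)
col: 5 vs 7

buggy=5 correct=7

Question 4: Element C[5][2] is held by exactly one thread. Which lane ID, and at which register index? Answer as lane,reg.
21,0

r=5→G=5,rhi=0  c=2→T=1,p=0
L=5*4+1=21  i=0*2+0=0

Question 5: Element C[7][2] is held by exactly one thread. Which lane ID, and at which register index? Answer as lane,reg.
29,0

r=7->g=7,rb=0  c=2->t=1,b0=0
L=7*4+1=29  i=0*2+0=0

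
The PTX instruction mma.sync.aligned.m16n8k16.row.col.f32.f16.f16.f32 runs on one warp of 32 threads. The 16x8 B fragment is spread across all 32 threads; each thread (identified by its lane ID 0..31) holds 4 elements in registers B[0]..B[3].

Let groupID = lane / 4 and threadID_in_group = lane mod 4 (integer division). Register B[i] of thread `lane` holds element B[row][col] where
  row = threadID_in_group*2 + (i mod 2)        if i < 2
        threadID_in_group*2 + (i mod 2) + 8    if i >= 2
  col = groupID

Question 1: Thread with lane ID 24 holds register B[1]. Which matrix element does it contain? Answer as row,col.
1,6

lane 24⇒24/4=6, 24 mod 4=0
i=1  r:2·0+1+0⇒1  c:6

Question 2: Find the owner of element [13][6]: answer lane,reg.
c: 6->gid=6  r: 13->r8=1,tid=2,i&1=1
L=6*4+2=26  i=1*2+1=3

26,3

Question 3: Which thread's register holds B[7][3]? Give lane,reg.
c: 3->gid=3  r: 7->r8=0,tid=3,i&1=1
L=3*4+3=15  i=0*2+1=1

15,1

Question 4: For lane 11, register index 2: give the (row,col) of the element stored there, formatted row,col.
14,2

L=11⇒gr=11>>2=2, th=11&3=3
[2]⇒row 3·2+0+8=14  col gr=2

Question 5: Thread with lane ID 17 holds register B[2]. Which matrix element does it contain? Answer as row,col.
lane 17: G=4 (17/4), T=1 (17%4)
i=2: r=1*2+0+8=10, c=G=4

10,4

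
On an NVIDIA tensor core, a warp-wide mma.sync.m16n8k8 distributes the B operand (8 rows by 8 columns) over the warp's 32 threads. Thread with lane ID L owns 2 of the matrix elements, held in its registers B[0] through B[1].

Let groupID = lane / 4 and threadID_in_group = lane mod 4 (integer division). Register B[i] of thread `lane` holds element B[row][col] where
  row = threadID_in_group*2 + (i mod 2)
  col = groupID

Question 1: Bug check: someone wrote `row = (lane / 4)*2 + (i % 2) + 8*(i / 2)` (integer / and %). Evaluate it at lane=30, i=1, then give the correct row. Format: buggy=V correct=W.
buggy=15 correct=5

`(lane / 4)*2 + (i % 2) + 8*(i / 2)`[30,1]⇒15
L=30⇒gr=30>>2=7, th=30&3=2
[1]⇒row 2·2+1=5  col gr=7
row: 15 vs 5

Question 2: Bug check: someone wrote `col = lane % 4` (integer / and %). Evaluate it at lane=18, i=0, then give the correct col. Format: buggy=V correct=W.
buggy=2 correct=4

`lane % 4`[18,0]⇒2
18: gr=4,th=2
[0] (2*2+0,4) = (4,4)
col: 2 vs 4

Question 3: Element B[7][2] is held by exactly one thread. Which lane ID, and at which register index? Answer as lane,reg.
c=2⇒gr=2  r=7⇒th=3,odd=1
L=2*4+3=11  i=1=1

11,1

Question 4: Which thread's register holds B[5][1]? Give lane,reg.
6,1

c: 1->gid=1  r: 5->tid=2,i&1=1
L=1*4+2=6  i=1=1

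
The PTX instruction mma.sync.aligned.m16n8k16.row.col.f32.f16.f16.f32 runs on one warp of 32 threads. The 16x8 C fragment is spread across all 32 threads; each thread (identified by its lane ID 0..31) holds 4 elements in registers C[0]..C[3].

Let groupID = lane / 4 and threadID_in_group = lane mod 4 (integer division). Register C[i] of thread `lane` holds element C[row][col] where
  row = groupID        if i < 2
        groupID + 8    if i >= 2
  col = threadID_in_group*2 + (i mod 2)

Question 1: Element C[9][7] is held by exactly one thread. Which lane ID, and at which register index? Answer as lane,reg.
r=9→G=1,rhi=1  c=7→T=3,p=1
L=1*4+3=7  i=1*2+1=3

7,3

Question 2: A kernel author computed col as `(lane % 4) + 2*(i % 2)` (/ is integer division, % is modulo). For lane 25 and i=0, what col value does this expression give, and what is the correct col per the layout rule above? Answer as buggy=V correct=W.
buggy=1 correct=2

`(lane % 4) + 2*(i % 2)`[25,0]=>1
lane 25: grp=6 (25/4), tig=1 (25%4)
i=0: r=6+0=6, c=1*2+0=2
col: 1 vs 2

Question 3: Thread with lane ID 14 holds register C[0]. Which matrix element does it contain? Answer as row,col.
L=14→G=14>>2=3, T=14&3=2
[0]→row 3+0=3  col 2·2+0=4

3,4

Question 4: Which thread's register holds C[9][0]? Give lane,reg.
4,2

r:9=>grp=1,rB=1  c:0=>tig=0,lo=0
L=1*4+0=4  i=1*2+0=2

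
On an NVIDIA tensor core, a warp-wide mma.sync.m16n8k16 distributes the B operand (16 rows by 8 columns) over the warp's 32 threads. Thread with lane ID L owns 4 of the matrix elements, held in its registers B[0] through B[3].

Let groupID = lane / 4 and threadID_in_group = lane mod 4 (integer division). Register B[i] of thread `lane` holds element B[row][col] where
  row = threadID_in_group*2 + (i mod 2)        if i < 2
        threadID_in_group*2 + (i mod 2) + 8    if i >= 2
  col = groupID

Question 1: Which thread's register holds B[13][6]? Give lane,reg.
26,3

c=6->g=6  r=13->rb=1,t=2,b0=1
L=6*4+2=26  i=1*2+1=3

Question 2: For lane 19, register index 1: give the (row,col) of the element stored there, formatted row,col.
7,4

19: G=4,T=3
[1] (3*2+1+0,4) = (7,4)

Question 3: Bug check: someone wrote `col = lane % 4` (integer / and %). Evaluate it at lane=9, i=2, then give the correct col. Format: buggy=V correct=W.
`lane % 4`[9,2]⇒1
9: gr=2,th=1
[2] (1*2+0+8,2) = (10,2)
col: 1 vs 2

buggy=1 correct=2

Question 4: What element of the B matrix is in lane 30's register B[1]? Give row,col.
5,7

lane 30→30/4=7, 30 mod 4=2
i=1  r:2·2+1+0→5  c:7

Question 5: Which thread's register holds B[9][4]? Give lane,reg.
c: 4->gid=4  r: 9->r8=1,tid=0,i&1=1
L=4*4+0=16  i=1*2+1=3

16,3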